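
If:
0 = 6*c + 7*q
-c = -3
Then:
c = 3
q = -18/7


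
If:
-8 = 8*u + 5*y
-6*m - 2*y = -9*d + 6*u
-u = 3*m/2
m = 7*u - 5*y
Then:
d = -608/2115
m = 16/47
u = -24/47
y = -184/235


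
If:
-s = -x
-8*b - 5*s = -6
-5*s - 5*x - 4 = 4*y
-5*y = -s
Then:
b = 53/54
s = -10/27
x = -10/27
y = -2/27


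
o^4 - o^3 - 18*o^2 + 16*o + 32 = (o - 4)*(o - 2)*(o + 1)*(o + 4)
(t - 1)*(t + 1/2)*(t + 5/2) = t^3 + 2*t^2 - 7*t/4 - 5/4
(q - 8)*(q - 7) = q^2 - 15*q + 56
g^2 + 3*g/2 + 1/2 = (g + 1/2)*(g + 1)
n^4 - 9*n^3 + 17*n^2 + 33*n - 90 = (n - 5)*(n - 3)^2*(n + 2)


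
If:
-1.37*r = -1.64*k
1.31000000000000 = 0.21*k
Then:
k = 6.24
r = 7.47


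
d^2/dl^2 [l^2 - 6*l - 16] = 2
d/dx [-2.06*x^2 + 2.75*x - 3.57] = 2.75 - 4.12*x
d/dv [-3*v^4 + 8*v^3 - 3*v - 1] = -12*v^3 + 24*v^2 - 3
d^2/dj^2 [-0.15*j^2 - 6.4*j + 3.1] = -0.300000000000000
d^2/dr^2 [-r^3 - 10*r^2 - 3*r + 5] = -6*r - 20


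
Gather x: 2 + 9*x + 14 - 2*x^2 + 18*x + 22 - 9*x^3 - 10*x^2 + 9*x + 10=-9*x^3 - 12*x^2 + 36*x + 48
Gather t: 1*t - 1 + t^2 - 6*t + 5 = t^2 - 5*t + 4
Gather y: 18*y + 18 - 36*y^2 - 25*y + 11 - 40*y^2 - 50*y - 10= -76*y^2 - 57*y + 19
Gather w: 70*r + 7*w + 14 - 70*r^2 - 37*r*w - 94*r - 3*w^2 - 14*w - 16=-70*r^2 - 24*r - 3*w^2 + w*(-37*r - 7) - 2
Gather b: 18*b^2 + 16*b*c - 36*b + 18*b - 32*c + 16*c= 18*b^2 + b*(16*c - 18) - 16*c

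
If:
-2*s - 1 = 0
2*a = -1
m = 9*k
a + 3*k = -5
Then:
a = -1/2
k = -3/2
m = -27/2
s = -1/2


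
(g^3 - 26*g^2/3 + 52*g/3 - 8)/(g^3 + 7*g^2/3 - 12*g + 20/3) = (g - 6)/(g + 5)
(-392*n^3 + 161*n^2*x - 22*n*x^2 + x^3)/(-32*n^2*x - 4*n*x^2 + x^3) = (49*n^2 - 14*n*x + x^2)/(x*(4*n + x))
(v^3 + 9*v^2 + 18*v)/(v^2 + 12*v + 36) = v*(v + 3)/(v + 6)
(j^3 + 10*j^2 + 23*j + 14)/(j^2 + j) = j + 9 + 14/j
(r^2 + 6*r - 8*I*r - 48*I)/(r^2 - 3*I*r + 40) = (r + 6)/(r + 5*I)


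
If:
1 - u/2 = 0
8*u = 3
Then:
No Solution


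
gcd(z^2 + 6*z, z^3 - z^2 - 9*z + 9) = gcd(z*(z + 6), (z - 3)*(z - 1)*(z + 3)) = 1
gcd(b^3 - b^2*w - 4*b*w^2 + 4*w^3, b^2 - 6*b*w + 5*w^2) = -b + w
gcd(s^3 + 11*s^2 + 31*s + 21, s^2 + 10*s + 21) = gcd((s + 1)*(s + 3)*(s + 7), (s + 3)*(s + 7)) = s^2 + 10*s + 21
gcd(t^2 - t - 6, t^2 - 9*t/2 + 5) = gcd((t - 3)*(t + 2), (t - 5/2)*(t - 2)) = 1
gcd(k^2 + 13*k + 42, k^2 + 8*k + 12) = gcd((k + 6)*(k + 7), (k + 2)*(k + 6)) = k + 6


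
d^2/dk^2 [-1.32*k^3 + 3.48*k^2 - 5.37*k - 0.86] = 6.96 - 7.92*k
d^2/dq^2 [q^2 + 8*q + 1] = 2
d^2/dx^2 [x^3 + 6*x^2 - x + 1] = 6*x + 12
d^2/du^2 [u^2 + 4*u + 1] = 2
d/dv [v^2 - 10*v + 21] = 2*v - 10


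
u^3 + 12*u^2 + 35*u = u*(u + 5)*(u + 7)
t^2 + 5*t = t*(t + 5)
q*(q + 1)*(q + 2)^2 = q^4 + 5*q^3 + 8*q^2 + 4*q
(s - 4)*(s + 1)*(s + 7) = s^3 + 4*s^2 - 25*s - 28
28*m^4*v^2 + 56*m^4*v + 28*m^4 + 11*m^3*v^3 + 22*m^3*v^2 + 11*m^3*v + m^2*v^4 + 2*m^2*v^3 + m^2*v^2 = (4*m + v)*(7*m + v)*(m*v + m)^2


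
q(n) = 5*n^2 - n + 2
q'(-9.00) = -91.00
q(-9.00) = 416.00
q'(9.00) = 89.00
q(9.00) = 398.00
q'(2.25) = 21.50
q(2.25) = 25.06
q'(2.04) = 19.40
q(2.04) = 20.77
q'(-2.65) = -27.50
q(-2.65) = 39.76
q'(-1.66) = -17.60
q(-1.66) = 17.44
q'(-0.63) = -7.30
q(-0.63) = 4.61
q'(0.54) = 4.40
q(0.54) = 2.92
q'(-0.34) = -4.40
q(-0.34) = 2.92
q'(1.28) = 11.80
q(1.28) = 8.91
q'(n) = 10*n - 1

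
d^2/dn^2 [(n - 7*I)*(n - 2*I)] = 2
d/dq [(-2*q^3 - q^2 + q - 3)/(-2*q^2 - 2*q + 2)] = (q^4 + 2*q^3 - 2*q^2 - 4*q - 1)/(q^4 + 2*q^3 - q^2 - 2*q + 1)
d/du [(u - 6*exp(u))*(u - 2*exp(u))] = -8*u*exp(u) + 2*u + 24*exp(2*u) - 8*exp(u)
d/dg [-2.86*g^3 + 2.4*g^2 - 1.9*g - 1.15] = -8.58*g^2 + 4.8*g - 1.9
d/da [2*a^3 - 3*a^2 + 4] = 6*a*(a - 1)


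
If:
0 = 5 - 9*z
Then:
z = 5/9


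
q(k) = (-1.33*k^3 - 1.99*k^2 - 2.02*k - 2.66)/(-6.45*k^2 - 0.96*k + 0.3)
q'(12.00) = 0.20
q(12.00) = 2.78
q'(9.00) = 0.20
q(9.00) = 2.17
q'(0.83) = -1.46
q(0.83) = 1.31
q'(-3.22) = 0.20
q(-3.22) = -0.43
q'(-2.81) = 0.21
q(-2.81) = -0.35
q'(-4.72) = 0.20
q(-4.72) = -0.74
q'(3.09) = 0.15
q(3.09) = 1.04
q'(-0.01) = -29.39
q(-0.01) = -8.54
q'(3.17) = 0.16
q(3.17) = 1.06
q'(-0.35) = 327.47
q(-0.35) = 13.88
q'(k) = (12.9*k + 0.96)*(-1.33*k^3 - 1.99*k^2 - 2.02*k - 2.66)/(-6.45*k^2 - 0.96*k + 0.3)^2 + (-3.99*k^2 - 3.98*k - 2.02)/(-6.45*k^2 - 0.96*k + 0.3)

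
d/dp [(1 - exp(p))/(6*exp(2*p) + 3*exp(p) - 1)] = (-3*(1 - exp(p))*(4*exp(p) + 1) - 6*exp(2*p) - 3*exp(p) + 1)*exp(p)/(6*exp(2*p) + 3*exp(p) - 1)^2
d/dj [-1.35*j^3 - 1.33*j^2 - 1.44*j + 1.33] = -4.05*j^2 - 2.66*j - 1.44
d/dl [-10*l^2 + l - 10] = 1 - 20*l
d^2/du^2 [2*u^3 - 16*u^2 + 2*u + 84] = 12*u - 32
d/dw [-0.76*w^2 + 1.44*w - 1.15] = 1.44 - 1.52*w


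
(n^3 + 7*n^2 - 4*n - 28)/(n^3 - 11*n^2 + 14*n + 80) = (n^2 + 5*n - 14)/(n^2 - 13*n + 40)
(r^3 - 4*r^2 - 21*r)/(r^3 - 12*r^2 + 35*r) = (r + 3)/(r - 5)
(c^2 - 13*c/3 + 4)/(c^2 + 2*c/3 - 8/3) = (c - 3)/(c + 2)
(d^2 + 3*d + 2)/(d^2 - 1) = (d + 2)/(d - 1)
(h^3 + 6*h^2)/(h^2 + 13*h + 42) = h^2/(h + 7)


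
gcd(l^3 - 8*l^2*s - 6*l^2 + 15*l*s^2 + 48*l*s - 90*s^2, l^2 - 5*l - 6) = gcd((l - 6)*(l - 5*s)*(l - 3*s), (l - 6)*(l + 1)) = l - 6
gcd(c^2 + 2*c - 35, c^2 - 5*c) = c - 5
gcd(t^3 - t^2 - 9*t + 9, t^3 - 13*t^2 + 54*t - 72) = t - 3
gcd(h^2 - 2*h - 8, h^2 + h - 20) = h - 4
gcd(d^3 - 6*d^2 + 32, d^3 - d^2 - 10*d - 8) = d^2 - 2*d - 8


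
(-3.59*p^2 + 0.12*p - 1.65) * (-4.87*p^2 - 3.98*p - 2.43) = 17.4833*p^4 + 13.7038*p^3 + 16.2816*p^2 + 6.2754*p + 4.0095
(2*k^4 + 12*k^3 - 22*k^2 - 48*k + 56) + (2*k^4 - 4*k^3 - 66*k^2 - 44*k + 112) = 4*k^4 + 8*k^3 - 88*k^2 - 92*k + 168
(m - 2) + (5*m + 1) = 6*m - 1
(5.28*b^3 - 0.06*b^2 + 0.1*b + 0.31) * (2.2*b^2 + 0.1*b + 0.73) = 11.616*b^5 + 0.396*b^4 + 4.0684*b^3 + 0.6482*b^2 + 0.104*b + 0.2263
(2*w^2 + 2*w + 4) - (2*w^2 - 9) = 2*w + 13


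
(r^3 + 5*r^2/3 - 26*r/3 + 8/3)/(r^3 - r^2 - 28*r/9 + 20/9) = 3*(3*r^2 + 11*r - 4)/(9*r^2 + 9*r - 10)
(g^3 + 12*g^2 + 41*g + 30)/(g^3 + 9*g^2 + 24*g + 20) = (g^2 + 7*g + 6)/(g^2 + 4*g + 4)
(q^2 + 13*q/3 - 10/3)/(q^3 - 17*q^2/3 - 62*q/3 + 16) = (q + 5)/(q^2 - 5*q - 24)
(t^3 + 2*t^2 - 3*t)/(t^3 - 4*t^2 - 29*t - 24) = t*(t - 1)/(t^2 - 7*t - 8)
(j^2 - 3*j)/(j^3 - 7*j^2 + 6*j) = (j - 3)/(j^2 - 7*j + 6)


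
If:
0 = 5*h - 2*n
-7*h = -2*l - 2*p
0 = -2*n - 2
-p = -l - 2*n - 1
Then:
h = -2/5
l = -1/5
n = -1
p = -6/5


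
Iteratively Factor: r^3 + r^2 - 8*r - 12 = (r + 2)*(r^2 - r - 6) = (r - 3)*(r + 2)*(r + 2)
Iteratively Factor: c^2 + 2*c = (c + 2)*(c)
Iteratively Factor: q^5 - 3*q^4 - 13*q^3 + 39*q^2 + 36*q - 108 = (q + 2)*(q^4 - 5*q^3 - 3*q^2 + 45*q - 54) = (q - 3)*(q + 2)*(q^3 - 2*q^2 - 9*q + 18) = (q - 3)*(q + 2)*(q + 3)*(q^2 - 5*q + 6) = (q - 3)*(q - 2)*(q + 2)*(q + 3)*(q - 3)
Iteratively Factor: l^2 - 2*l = (l)*(l - 2)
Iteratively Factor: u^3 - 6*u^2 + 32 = (u - 4)*(u^2 - 2*u - 8) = (u - 4)^2*(u + 2)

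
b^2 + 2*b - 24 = (b - 4)*(b + 6)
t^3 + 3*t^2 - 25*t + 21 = (t - 3)*(t - 1)*(t + 7)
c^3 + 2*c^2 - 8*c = c*(c - 2)*(c + 4)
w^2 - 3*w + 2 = (w - 2)*(w - 1)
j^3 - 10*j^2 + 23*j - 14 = (j - 7)*(j - 2)*(j - 1)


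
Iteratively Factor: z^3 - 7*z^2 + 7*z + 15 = (z - 3)*(z^2 - 4*z - 5) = (z - 3)*(z + 1)*(z - 5)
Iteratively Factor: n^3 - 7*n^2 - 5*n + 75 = (n + 3)*(n^2 - 10*n + 25) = (n - 5)*(n + 3)*(n - 5)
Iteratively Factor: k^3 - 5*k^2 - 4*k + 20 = (k - 5)*(k^2 - 4) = (k - 5)*(k + 2)*(k - 2)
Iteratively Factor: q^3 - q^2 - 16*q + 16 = (q - 4)*(q^2 + 3*q - 4) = (q - 4)*(q - 1)*(q + 4)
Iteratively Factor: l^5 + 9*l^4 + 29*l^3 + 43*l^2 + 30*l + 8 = (l + 1)*(l^4 + 8*l^3 + 21*l^2 + 22*l + 8) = (l + 1)^2*(l^3 + 7*l^2 + 14*l + 8) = (l + 1)^3*(l^2 + 6*l + 8) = (l + 1)^3*(l + 4)*(l + 2)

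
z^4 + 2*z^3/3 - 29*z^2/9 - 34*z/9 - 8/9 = (z - 2)*(z + 1/3)*(z + 1)*(z + 4/3)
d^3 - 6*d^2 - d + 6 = (d - 6)*(d - 1)*(d + 1)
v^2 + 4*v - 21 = (v - 3)*(v + 7)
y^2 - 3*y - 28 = (y - 7)*(y + 4)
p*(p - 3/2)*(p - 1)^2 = p^4 - 7*p^3/2 + 4*p^2 - 3*p/2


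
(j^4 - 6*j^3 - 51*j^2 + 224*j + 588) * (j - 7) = j^5 - 13*j^4 - 9*j^3 + 581*j^2 - 980*j - 4116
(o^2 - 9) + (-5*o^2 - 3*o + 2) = -4*o^2 - 3*o - 7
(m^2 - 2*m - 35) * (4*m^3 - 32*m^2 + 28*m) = 4*m^5 - 40*m^4 - 48*m^3 + 1064*m^2 - 980*m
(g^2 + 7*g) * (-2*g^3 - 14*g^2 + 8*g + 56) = -2*g^5 - 28*g^4 - 90*g^3 + 112*g^2 + 392*g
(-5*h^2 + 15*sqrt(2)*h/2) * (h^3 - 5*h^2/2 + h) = -5*h^5 + 15*sqrt(2)*h^4/2 + 25*h^4/2 - 75*sqrt(2)*h^3/4 - 5*h^3 + 15*sqrt(2)*h^2/2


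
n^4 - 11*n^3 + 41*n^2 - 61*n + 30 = (n - 5)*(n - 3)*(n - 2)*(n - 1)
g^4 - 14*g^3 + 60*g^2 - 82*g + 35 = (g - 7)*(g - 5)*(g - 1)^2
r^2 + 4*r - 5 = (r - 1)*(r + 5)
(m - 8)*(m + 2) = m^2 - 6*m - 16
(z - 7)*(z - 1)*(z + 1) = z^3 - 7*z^2 - z + 7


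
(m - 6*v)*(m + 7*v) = m^2 + m*v - 42*v^2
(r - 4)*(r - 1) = r^2 - 5*r + 4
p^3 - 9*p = p*(p - 3)*(p + 3)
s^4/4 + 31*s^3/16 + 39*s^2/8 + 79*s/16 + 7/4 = (s/4 + 1)*(s + 1)^2*(s + 7/4)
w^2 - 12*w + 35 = (w - 7)*(w - 5)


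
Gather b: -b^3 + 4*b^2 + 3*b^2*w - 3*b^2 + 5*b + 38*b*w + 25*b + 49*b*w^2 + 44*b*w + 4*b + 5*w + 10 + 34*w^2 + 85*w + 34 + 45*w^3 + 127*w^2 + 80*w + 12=-b^3 + b^2*(3*w + 1) + b*(49*w^2 + 82*w + 34) + 45*w^3 + 161*w^2 + 170*w + 56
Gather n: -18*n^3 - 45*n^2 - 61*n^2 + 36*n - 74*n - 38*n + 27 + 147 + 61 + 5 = -18*n^3 - 106*n^2 - 76*n + 240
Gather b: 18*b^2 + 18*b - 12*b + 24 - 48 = 18*b^2 + 6*b - 24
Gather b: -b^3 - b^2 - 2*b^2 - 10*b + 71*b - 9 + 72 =-b^3 - 3*b^2 + 61*b + 63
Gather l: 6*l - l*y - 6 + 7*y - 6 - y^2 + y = l*(6 - y) - y^2 + 8*y - 12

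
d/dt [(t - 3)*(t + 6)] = 2*t + 3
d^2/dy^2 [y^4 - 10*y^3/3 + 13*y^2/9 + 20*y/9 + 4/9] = 12*y^2 - 20*y + 26/9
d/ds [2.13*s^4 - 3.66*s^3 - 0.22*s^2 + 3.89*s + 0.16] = 8.52*s^3 - 10.98*s^2 - 0.44*s + 3.89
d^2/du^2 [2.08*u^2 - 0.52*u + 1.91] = 4.16000000000000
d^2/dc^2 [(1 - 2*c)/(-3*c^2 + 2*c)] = 2*(18*c^3 - 27*c^2 + 18*c - 4)/(c^3*(27*c^3 - 54*c^2 + 36*c - 8))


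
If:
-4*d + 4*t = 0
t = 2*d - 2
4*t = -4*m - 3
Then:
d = 2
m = -11/4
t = 2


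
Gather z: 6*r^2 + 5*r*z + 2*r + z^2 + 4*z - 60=6*r^2 + 2*r + z^2 + z*(5*r + 4) - 60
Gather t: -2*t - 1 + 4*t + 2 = 2*t + 1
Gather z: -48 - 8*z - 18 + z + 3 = -7*z - 63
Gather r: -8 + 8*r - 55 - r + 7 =7*r - 56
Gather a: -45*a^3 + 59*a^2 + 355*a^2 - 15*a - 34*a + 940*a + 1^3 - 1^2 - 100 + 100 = -45*a^3 + 414*a^2 + 891*a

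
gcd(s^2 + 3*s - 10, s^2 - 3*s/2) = 1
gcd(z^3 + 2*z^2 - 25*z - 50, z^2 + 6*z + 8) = z + 2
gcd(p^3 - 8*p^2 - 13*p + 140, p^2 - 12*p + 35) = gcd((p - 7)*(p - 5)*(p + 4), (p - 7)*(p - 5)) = p^2 - 12*p + 35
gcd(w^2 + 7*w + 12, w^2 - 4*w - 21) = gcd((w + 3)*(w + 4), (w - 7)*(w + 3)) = w + 3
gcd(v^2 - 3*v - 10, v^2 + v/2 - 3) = v + 2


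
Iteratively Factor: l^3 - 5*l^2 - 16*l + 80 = (l - 4)*(l^2 - l - 20) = (l - 5)*(l - 4)*(l + 4)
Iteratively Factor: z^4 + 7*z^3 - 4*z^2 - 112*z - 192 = (z + 4)*(z^3 + 3*z^2 - 16*z - 48) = (z + 3)*(z + 4)*(z^2 - 16) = (z + 3)*(z + 4)^2*(z - 4)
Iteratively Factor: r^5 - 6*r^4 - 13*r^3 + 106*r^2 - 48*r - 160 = (r - 2)*(r^4 - 4*r^3 - 21*r^2 + 64*r + 80) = (r - 2)*(r + 4)*(r^3 - 8*r^2 + 11*r + 20) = (r - 2)*(r + 1)*(r + 4)*(r^2 - 9*r + 20) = (r - 4)*(r - 2)*(r + 1)*(r + 4)*(r - 5)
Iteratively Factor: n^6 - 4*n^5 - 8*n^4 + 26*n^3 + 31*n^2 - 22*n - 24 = (n - 1)*(n^5 - 3*n^4 - 11*n^3 + 15*n^2 + 46*n + 24) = (n - 1)*(n + 1)*(n^4 - 4*n^3 - 7*n^2 + 22*n + 24) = (n - 1)*(n + 1)^2*(n^3 - 5*n^2 - 2*n + 24) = (n - 3)*(n - 1)*(n + 1)^2*(n^2 - 2*n - 8) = (n - 4)*(n - 3)*(n - 1)*(n + 1)^2*(n + 2)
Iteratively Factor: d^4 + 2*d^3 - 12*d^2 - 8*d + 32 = (d + 2)*(d^3 - 12*d + 16) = (d - 2)*(d + 2)*(d^2 + 2*d - 8) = (d - 2)*(d + 2)*(d + 4)*(d - 2)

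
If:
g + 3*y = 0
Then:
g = -3*y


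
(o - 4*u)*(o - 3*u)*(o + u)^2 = o^4 - 5*o^3*u - o^2*u^2 + 17*o*u^3 + 12*u^4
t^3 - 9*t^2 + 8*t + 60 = (t - 6)*(t - 5)*(t + 2)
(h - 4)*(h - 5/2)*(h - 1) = h^3 - 15*h^2/2 + 33*h/2 - 10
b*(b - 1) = b^2 - b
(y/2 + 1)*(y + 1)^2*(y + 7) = y^4/2 + 11*y^3/2 + 33*y^2/2 + 37*y/2 + 7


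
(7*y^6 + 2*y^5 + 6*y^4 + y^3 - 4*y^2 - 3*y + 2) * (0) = 0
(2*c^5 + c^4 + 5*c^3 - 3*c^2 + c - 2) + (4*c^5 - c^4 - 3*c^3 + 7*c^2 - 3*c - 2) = 6*c^5 + 2*c^3 + 4*c^2 - 2*c - 4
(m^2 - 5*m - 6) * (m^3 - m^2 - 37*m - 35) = m^5 - 6*m^4 - 38*m^3 + 156*m^2 + 397*m + 210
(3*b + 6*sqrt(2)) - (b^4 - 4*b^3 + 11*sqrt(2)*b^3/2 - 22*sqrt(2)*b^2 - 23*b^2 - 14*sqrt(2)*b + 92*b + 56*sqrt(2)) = -b^4 - 11*sqrt(2)*b^3/2 + 4*b^3 + 23*b^2 + 22*sqrt(2)*b^2 - 89*b + 14*sqrt(2)*b - 50*sqrt(2)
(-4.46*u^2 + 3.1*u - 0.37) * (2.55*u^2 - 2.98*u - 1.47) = -11.373*u^4 + 21.1958*u^3 - 3.6253*u^2 - 3.4544*u + 0.5439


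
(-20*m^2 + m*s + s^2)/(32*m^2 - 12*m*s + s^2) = (5*m + s)/(-8*m + s)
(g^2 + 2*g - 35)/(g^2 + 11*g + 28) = (g - 5)/(g + 4)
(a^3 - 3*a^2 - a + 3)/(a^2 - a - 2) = (a^2 - 4*a + 3)/(a - 2)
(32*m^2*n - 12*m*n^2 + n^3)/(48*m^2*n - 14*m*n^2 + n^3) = (4*m - n)/(6*m - n)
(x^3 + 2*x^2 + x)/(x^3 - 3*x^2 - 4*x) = (x + 1)/(x - 4)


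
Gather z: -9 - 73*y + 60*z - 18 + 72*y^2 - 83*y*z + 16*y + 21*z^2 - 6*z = 72*y^2 - 57*y + 21*z^2 + z*(54 - 83*y) - 27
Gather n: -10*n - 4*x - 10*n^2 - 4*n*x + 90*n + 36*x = -10*n^2 + n*(80 - 4*x) + 32*x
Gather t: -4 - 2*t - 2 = -2*t - 6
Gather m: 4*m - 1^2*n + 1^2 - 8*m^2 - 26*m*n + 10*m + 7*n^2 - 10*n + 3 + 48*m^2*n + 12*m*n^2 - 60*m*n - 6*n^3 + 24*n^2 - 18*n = m^2*(48*n - 8) + m*(12*n^2 - 86*n + 14) - 6*n^3 + 31*n^2 - 29*n + 4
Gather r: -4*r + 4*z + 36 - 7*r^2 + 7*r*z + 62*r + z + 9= -7*r^2 + r*(7*z + 58) + 5*z + 45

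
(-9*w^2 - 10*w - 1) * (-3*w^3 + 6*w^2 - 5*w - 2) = 27*w^5 - 24*w^4 - 12*w^3 + 62*w^2 + 25*w + 2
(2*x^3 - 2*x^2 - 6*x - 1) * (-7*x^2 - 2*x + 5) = -14*x^5 + 10*x^4 + 56*x^3 + 9*x^2 - 28*x - 5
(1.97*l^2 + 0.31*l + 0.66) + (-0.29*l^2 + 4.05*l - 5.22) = 1.68*l^2 + 4.36*l - 4.56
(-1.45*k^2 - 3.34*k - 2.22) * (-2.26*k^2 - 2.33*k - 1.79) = 3.277*k^4 + 10.9269*k^3 + 15.3949*k^2 + 11.1512*k + 3.9738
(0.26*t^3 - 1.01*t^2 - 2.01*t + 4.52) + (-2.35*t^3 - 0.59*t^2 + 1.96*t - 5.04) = -2.09*t^3 - 1.6*t^2 - 0.0499999999999998*t - 0.52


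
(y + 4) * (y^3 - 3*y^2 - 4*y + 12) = y^4 + y^3 - 16*y^2 - 4*y + 48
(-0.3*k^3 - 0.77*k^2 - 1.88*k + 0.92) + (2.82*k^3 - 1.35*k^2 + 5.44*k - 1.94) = 2.52*k^3 - 2.12*k^2 + 3.56*k - 1.02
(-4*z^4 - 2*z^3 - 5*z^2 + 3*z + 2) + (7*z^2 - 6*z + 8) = -4*z^4 - 2*z^3 + 2*z^2 - 3*z + 10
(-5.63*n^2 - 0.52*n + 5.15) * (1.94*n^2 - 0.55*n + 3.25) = -10.9222*n^4 + 2.0877*n^3 - 8.0205*n^2 - 4.5225*n + 16.7375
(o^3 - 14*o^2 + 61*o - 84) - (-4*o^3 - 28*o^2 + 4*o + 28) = 5*o^3 + 14*o^2 + 57*o - 112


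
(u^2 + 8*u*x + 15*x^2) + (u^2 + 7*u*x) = 2*u^2 + 15*u*x + 15*x^2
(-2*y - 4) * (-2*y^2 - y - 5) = 4*y^3 + 10*y^2 + 14*y + 20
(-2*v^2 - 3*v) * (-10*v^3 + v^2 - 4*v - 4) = 20*v^5 + 28*v^4 + 5*v^3 + 20*v^2 + 12*v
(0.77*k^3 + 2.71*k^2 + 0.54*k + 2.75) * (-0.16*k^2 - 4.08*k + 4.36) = -0.1232*k^5 - 3.5752*k^4 - 7.786*k^3 + 9.1724*k^2 - 8.8656*k + 11.99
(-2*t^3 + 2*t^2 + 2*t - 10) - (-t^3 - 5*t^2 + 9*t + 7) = -t^3 + 7*t^2 - 7*t - 17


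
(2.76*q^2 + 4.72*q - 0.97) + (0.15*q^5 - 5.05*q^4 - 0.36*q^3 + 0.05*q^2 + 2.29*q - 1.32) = 0.15*q^5 - 5.05*q^4 - 0.36*q^3 + 2.81*q^2 + 7.01*q - 2.29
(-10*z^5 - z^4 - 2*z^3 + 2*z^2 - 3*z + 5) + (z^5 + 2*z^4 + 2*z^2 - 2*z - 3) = -9*z^5 + z^4 - 2*z^3 + 4*z^2 - 5*z + 2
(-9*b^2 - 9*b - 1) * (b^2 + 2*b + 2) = -9*b^4 - 27*b^3 - 37*b^2 - 20*b - 2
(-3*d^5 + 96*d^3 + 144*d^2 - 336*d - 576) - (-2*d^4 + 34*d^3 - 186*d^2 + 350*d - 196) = -3*d^5 + 2*d^4 + 62*d^3 + 330*d^2 - 686*d - 380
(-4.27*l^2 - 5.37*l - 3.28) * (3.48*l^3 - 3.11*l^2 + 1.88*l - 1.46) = -14.8596*l^5 - 5.4079*l^4 - 2.7413*l^3 + 6.3394*l^2 + 1.6738*l + 4.7888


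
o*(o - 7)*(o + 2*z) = o^3 + 2*o^2*z - 7*o^2 - 14*o*z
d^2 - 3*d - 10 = (d - 5)*(d + 2)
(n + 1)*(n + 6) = n^2 + 7*n + 6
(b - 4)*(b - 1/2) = b^2 - 9*b/2 + 2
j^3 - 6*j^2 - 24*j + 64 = (j - 8)*(j - 2)*(j + 4)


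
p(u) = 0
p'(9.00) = 0.00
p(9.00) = 0.00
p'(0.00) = 0.00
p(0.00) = 0.00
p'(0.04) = 0.00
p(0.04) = 0.00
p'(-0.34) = 0.00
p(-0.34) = 0.00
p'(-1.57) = 0.00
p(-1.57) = 0.00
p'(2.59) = 0.00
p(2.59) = 0.00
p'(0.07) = 0.00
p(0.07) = 0.00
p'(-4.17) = 0.00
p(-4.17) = 0.00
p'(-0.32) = 0.00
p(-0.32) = 0.00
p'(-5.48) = 0.00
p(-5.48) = 0.00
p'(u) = 0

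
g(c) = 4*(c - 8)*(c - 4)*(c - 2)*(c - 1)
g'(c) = 4*(c - 8)*(c - 4)*(c - 2) + 4*(c - 8)*(c - 4)*(c - 1) + 4*(c - 8)*(c - 2)*(c - 1) + 4*(c - 4)*(c - 2)*(c - 1)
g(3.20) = 40.55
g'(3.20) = -6.91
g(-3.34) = 7716.14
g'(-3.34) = -4954.56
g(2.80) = 35.94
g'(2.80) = 28.03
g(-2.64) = 4772.97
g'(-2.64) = -3507.32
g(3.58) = 30.27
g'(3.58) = -48.03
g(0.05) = 232.69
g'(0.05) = -452.45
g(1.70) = -12.17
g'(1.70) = 30.41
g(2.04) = 1.94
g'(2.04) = 49.15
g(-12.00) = 232960.00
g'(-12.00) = -60768.00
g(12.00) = 14080.00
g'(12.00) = 7968.00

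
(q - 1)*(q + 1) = q^2 - 1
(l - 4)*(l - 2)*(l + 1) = l^3 - 5*l^2 + 2*l + 8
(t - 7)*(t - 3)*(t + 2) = t^3 - 8*t^2 + t + 42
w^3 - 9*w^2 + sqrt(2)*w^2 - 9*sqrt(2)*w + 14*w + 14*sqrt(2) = (w - 7)*(w - 2)*(w + sqrt(2))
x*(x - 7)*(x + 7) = x^3 - 49*x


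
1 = 1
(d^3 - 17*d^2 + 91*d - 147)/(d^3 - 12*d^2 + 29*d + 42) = (d^2 - 10*d + 21)/(d^2 - 5*d - 6)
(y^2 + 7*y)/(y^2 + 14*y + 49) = y/(y + 7)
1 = 1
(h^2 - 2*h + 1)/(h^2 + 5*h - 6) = (h - 1)/(h + 6)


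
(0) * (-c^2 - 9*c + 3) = 0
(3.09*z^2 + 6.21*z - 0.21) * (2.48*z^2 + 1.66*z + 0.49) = 7.6632*z^4 + 20.5302*z^3 + 11.3019*z^2 + 2.6943*z - 0.1029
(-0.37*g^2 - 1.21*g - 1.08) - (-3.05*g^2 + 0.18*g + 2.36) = 2.68*g^2 - 1.39*g - 3.44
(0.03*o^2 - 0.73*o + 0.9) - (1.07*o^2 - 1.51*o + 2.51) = -1.04*o^2 + 0.78*o - 1.61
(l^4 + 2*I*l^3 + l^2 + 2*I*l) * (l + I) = l^5 + 3*I*l^4 - l^3 + 3*I*l^2 - 2*l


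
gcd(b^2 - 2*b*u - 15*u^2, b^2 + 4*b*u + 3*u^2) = b + 3*u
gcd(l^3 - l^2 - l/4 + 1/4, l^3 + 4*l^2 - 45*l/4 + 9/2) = l - 1/2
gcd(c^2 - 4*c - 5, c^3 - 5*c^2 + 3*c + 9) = c + 1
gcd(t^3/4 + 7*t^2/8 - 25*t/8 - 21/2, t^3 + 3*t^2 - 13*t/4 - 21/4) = 1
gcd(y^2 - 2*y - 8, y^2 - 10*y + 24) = y - 4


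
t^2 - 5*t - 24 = (t - 8)*(t + 3)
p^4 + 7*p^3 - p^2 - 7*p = p*(p - 1)*(p + 1)*(p + 7)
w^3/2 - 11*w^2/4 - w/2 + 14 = (w/2 + 1)*(w - 4)*(w - 7/2)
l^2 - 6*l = l*(l - 6)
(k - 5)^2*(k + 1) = k^3 - 9*k^2 + 15*k + 25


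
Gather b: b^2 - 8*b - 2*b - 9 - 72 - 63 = b^2 - 10*b - 144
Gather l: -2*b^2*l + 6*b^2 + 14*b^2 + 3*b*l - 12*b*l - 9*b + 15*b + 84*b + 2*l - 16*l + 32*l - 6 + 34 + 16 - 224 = 20*b^2 + 90*b + l*(-2*b^2 - 9*b + 18) - 180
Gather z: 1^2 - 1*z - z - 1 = -2*z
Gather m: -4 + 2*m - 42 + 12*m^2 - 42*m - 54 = 12*m^2 - 40*m - 100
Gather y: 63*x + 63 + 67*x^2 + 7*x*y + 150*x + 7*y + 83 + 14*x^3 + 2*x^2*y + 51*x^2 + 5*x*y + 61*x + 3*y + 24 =14*x^3 + 118*x^2 + 274*x + y*(2*x^2 + 12*x + 10) + 170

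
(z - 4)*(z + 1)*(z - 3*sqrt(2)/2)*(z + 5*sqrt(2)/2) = z^4 - 3*z^3 + sqrt(2)*z^3 - 23*z^2/2 - 3*sqrt(2)*z^2 - 4*sqrt(2)*z + 45*z/2 + 30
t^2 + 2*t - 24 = (t - 4)*(t + 6)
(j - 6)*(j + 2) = j^2 - 4*j - 12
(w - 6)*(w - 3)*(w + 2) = w^3 - 7*w^2 + 36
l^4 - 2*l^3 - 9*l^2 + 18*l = l*(l - 3)*(l - 2)*(l + 3)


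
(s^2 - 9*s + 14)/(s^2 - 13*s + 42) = (s - 2)/(s - 6)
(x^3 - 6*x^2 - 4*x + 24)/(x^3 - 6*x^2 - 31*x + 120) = (x^3 - 6*x^2 - 4*x + 24)/(x^3 - 6*x^2 - 31*x + 120)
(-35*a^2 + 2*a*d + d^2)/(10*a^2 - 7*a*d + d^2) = (-7*a - d)/(2*a - d)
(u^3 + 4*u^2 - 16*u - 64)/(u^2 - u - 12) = (u^2 + 8*u + 16)/(u + 3)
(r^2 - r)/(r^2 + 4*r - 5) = r/(r + 5)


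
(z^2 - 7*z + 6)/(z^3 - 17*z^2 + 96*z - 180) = (z - 1)/(z^2 - 11*z + 30)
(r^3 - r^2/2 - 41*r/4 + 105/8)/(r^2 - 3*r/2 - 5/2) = (r^2 + 2*r - 21/4)/(r + 1)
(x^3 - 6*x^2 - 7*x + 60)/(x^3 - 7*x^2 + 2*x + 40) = (x + 3)/(x + 2)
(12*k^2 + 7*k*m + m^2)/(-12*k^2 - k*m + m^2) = (-4*k - m)/(4*k - m)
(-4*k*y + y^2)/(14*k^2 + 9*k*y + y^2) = y*(-4*k + y)/(14*k^2 + 9*k*y + y^2)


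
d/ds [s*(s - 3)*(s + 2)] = 3*s^2 - 2*s - 6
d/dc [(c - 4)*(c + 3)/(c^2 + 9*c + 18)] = 10/(c^2 + 12*c + 36)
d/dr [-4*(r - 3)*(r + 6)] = -8*r - 12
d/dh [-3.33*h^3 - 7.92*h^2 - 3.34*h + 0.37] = -9.99*h^2 - 15.84*h - 3.34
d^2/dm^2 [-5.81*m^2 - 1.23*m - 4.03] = -11.6200000000000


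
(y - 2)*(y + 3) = y^2 + y - 6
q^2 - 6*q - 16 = (q - 8)*(q + 2)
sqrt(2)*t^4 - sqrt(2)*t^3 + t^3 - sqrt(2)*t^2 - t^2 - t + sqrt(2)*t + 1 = (t - 1)^2*(t + 1)*(sqrt(2)*t + 1)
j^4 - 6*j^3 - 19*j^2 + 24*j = j*(j - 8)*(j - 1)*(j + 3)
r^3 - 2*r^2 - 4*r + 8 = (r - 2)^2*(r + 2)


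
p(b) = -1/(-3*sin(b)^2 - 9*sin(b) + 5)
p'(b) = -(6*sin(b)*cos(b) + 9*cos(b))/(-3*sin(b)^2 - 9*sin(b) + 5)^2 = -3*(2*sin(b) + 3)*cos(b)/(3*sin(b)^2 + 9*sin(b) - 5)^2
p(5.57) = -0.10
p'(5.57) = -0.04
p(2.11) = 0.20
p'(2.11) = 0.30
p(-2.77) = -0.13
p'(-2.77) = 0.10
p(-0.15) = -0.16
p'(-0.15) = -0.20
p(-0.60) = -0.11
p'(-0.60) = -0.06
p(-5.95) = -0.58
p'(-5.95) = -3.44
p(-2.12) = -0.10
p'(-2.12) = 0.02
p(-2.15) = -0.10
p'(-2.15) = 0.02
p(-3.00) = -0.16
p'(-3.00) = 0.21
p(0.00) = -0.20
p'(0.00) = -0.36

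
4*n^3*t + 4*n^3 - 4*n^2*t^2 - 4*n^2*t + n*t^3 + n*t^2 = (-2*n + t)^2*(n*t + n)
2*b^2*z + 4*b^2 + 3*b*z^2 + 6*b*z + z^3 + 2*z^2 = (b + z)*(2*b + z)*(z + 2)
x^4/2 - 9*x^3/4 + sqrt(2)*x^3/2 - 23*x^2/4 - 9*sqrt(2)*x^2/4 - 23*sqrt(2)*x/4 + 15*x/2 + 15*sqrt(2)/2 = (x/2 + sqrt(2)/2)*(x - 6)*(x - 1)*(x + 5/2)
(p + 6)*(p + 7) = p^2 + 13*p + 42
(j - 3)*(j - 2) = j^2 - 5*j + 6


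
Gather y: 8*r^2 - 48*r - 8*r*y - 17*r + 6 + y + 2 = 8*r^2 - 65*r + y*(1 - 8*r) + 8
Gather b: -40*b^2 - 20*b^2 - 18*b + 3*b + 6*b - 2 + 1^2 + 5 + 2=-60*b^2 - 9*b + 6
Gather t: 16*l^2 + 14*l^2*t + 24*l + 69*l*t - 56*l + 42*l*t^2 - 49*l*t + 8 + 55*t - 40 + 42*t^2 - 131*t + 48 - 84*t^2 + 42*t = 16*l^2 - 32*l + t^2*(42*l - 42) + t*(14*l^2 + 20*l - 34) + 16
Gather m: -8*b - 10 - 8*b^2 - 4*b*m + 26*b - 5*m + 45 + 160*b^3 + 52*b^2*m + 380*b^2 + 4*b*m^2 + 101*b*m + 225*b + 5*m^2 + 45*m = 160*b^3 + 372*b^2 + 243*b + m^2*(4*b + 5) + m*(52*b^2 + 97*b + 40) + 35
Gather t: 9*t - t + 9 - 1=8*t + 8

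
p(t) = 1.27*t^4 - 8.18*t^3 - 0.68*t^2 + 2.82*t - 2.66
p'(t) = 5.08*t^3 - 24.54*t^2 - 1.36*t + 2.82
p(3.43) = -155.30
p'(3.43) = -85.56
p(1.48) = -20.40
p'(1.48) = -36.48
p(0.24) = -2.13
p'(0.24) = 1.15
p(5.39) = -216.22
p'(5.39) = 78.03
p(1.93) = -40.94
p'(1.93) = -54.69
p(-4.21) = 982.76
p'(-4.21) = -805.47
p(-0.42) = -3.32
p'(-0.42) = -1.31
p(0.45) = -2.22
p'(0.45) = -2.30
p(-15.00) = 91703.29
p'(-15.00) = -22643.28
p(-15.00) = 91703.29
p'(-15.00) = -22643.28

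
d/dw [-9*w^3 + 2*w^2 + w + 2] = -27*w^2 + 4*w + 1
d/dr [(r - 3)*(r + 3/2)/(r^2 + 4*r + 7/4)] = 2*(44*r^2 + 100*r + 123)/(16*r^4 + 128*r^3 + 312*r^2 + 224*r + 49)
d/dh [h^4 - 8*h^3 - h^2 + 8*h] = 4*h^3 - 24*h^2 - 2*h + 8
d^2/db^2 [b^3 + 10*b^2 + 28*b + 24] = 6*b + 20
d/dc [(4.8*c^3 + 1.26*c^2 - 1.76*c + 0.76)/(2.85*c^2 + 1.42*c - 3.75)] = (13.68*c^4 + 13.632*c^3 - 47.1948*c^2 - 13.782*c + 5.5208)/(8.1225*c^4 + 8.094*c^3 - 19.3586*c^2 - 10.65*c + 14.0625)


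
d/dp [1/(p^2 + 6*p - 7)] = 2*(-p - 3)/(p^2 + 6*p - 7)^2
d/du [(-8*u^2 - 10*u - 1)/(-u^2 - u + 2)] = (-2*u^2 - 34*u - 21)/(u^4 + 2*u^3 - 3*u^2 - 4*u + 4)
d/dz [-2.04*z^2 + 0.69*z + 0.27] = 0.69 - 4.08*z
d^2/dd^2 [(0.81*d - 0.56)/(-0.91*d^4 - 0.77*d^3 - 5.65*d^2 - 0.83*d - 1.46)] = (-8.049132*d^7 + 0.193648*d^6 - 16.097424*d^5 + 38.337936*d^4 + 11.516564*d^3 + 111.406008*d^2 + 52.069548*d - 6.504196)/(0.753571*d^12 + 1.912911*d^11 + 15.654912*d^10 + 26.272232*d^9 + 104.314644*d^8 + 106.960098*d^7 + 251.544754*d^6 + 125.805192*d^5 + 162.915189*d^4 + 46.575803*d^3 + 39.148002*d^2 + 5.307684*d + 3.112136)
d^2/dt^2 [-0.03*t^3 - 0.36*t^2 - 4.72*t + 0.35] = -0.18*t - 0.72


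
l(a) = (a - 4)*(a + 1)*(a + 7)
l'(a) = (a - 4)*(a + 1) + (a - 4)*(a + 7) + (a + 1)*(a + 7) = 3*a^2 + 8*a - 25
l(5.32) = 102.78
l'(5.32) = 102.47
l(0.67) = -42.65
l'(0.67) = -18.29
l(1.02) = -48.28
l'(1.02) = -13.72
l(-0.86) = -4.18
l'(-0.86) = -29.66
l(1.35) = -52.00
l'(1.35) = -8.73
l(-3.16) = 59.39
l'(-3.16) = -20.32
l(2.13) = -53.44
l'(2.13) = 5.65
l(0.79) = -44.76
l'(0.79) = -16.81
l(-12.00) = -880.00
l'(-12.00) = 311.00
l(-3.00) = 56.00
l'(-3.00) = -22.00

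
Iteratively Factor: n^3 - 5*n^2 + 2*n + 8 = (n - 2)*(n^2 - 3*n - 4) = (n - 2)*(n + 1)*(n - 4)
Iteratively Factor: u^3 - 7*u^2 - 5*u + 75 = (u - 5)*(u^2 - 2*u - 15) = (u - 5)^2*(u + 3)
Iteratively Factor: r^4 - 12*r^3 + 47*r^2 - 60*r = (r - 5)*(r^3 - 7*r^2 + 12*r) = (r - 5)*(r - 4)*(r^2 - 3*r) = r*(r - 5)*(r - 4)*(r - 3)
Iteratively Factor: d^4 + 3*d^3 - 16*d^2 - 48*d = (d + 3)*(d^3 - 16*d) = (d - 4)*(d + 3)*(d^2 + 4*d) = (d - 4)*(d + 3)*(d + 4)*(d)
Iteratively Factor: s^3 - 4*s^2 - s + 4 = (s - 1)*(s^2 - 3*s - 4) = (s - 1)*(s + 1)*(s - 4)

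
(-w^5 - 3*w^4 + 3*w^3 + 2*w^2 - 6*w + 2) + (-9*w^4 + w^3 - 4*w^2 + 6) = -w^5 - 12*w^4 + 4*w^3 - 2*w^2 - 6*w + 8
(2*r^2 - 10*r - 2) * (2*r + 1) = 4*r^3 - 18*r^2 - 14*r - 2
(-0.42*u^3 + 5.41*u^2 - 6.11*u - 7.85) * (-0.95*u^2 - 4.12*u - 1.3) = 0.399*u^5 - 3.4091*u^4 - 15.9387*u^3 + 25.5977*u^2 + 40.285*u + 10.205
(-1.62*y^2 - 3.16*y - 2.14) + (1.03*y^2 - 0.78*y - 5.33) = -0.59*y^2 - 3.94*y - 7.47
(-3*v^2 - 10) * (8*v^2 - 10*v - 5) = -24*v^4 + 30*v^3 - 65*v^2 + 100*v + 50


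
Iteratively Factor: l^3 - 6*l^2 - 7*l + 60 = (l - 4)*(l^2 - 2*l - 15) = (l - 4)*(l + 3)*(l - 5)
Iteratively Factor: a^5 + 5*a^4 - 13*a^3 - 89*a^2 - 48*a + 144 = (a + 4)*(a^4 + a^3 - 17*a^2 - 21*a + 36) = (a - 1)*(a + 4)*(a^3 + 2*a^2 - 15*a - 36) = (a - 1)*(a + 3)*(a + 4)*(a^2 - a - 12) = (a - 4)*(a - 1)*(a + 3)*(a + 4)*(a + 3)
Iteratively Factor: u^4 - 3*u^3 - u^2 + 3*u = (u)*(u^3 - 3*u^2 - u + 3) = u*(u - 3)*(u^2 - 1) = u*(u - 3)*(u + 1)*(u - 1)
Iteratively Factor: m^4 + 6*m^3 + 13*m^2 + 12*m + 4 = (m + 2)*(m^3 + 4*m^2 + 5*m + 2) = (m + 2)^2*(m^2 + 2*m + 1) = (m + 1)*(m + 2)^2*(m + 1)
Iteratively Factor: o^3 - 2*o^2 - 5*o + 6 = (o - 1)*(o^2 - o - 6) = (o - 3)*(o - 1)*(o + 2)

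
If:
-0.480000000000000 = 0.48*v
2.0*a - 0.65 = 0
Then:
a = 0.32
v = -1.00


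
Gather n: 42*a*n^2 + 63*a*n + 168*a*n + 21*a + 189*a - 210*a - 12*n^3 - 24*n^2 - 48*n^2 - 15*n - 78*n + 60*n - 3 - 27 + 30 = -12*n^3 + n^2*(42*a - 72) + n*(231*a - 33)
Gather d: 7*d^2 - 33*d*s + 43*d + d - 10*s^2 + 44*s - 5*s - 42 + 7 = 7*d^2 + d*(44 - 33*s) - 10*s^2 + 39*s - 35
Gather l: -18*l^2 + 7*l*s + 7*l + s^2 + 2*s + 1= -18*l^2 + l*(7*s + 7) + s^2 + 2*s + 1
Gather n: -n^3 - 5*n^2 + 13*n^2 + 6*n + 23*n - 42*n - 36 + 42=-n^3 + 8*n^2 - 13*n + 6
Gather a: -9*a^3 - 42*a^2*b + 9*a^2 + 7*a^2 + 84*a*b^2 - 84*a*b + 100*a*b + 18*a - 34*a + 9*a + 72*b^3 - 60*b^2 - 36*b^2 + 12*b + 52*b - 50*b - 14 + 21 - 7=-9*a^3 + a^2*(16 - 42*b) + a*(84*b^2 + 16*b - 7) + 72*b^3 - 96*b^2 + 14*b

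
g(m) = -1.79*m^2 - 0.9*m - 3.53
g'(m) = -3.58*m - 0.9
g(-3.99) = -28.44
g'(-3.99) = 13.38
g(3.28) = -25.74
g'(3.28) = -12.64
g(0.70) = -5.04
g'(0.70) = -3.41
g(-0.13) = -3.44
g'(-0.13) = -0.43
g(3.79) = -32.65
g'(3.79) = -14.47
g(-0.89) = -4.15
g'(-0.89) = 2.29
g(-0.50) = -3.53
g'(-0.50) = 0.89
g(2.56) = -17.56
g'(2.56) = -10.06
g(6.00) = -73.37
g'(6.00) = -22.38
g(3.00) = -22.34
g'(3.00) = -11.64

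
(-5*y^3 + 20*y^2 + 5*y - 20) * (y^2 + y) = -5*y^5 + 15*y^4 + 25*y^3 - 15*y^2 - 20*y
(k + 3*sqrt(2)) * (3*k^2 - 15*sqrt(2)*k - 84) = 3*k^3 - 6*sqrt(2)*k^2 - 174*k - 252*sqrt(2)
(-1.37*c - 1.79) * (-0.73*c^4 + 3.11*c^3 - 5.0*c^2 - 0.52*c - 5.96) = 1.0001*c^5 - 2.954*c^4 + 1.2831*c^3 + 9.6624*c^2 + 9.096*c + 10.6684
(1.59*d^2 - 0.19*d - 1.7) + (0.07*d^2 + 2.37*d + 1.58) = 1.66*d^2 + 2.18*d - 0.12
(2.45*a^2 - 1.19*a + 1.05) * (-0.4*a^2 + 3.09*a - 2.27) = -0.98*a^4 + 8.0465*a^3 - 9.6586*a^2 + 5.9458*a - 2.3835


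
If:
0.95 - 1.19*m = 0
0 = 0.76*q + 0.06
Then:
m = 0.80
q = -0.08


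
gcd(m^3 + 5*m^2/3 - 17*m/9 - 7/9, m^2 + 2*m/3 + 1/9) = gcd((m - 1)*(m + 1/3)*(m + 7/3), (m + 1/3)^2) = m + 1/3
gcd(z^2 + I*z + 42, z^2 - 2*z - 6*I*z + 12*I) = z - 6*I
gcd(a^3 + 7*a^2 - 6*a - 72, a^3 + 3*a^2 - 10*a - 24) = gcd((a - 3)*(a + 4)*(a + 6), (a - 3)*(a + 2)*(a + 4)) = a^2 + a - 12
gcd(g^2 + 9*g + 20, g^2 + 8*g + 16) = g + 4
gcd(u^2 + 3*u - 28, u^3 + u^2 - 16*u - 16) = u - 4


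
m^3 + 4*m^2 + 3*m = m*(m + 1)*(m + 3)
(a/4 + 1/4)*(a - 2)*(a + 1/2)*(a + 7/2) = a^4/4 + 3*a^3/4 - 17*a^2/16 - 39*a/16 - 7/8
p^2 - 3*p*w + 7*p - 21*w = (p + 7)*(p - 3*w)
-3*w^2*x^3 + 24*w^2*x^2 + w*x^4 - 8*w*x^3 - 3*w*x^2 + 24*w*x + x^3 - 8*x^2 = x*(-3*w + x)*(x - 8)*(w*x + 1)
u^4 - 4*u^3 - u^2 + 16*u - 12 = (u - 3)*(u - 2)*(u - 1)*(u + 2)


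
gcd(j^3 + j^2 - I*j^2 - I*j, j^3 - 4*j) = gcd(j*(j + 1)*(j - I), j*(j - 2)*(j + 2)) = j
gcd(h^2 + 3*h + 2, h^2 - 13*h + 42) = 1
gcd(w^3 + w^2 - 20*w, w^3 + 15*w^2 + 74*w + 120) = w + 5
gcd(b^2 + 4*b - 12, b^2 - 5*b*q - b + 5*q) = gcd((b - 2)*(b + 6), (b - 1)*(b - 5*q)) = 1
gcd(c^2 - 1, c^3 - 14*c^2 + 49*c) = 1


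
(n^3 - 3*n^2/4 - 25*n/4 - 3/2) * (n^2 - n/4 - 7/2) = n^5 - n^4 - 153*n^3/16 + 43*n^2/16 + 89*n/4 + 21/4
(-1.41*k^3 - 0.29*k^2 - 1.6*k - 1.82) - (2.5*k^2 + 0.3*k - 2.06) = -1.41*k^3 - 2.79*k^2 - 1.9*k + 0.24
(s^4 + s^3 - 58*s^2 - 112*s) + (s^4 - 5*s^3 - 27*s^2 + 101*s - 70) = 2*s^4 - 4*s^3 - 85*s^2 - 11*s - 70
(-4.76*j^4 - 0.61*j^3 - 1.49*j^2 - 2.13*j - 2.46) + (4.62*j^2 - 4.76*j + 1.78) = -4.76*j^4 - 0.61*j^3 + 3.13*j^2 - 6.89*j - 0.68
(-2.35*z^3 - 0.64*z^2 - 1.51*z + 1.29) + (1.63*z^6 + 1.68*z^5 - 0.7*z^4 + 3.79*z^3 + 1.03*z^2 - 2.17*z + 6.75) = 1.63*z^6 + 1.68*z^5 - 0.7*z^4 + 1.44*z^3 + 0.39*z^2 - 3.68*z + 8.04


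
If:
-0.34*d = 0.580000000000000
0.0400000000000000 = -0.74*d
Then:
No Solution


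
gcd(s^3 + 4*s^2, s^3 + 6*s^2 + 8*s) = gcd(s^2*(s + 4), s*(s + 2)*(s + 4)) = s^2 + 4*s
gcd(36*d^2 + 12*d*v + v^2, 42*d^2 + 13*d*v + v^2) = 6*d + v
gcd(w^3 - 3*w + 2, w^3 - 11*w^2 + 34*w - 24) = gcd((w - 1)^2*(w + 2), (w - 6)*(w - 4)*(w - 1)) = w - 1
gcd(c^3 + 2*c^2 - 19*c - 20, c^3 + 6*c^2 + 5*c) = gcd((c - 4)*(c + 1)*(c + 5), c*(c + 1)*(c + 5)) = c^2 + 6*c + 5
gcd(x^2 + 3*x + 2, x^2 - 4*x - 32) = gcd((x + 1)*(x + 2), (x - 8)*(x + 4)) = 1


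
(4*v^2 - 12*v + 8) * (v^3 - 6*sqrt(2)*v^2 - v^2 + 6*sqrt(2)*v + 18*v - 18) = 4*v^5 - 24*sqrt(2)*v^4 - 16*v^4 + 92*v^3 + 96*sqrt(2)*v^3 - 296*v^2 - 120*sqrt(2)*v^2 + 48*sqrt(2)*v + 360*v - 144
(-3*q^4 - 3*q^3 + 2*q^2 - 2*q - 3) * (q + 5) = -3*q^5 - 18*q^4 - 13*q^3 + 8*q^2 - 13*q - 15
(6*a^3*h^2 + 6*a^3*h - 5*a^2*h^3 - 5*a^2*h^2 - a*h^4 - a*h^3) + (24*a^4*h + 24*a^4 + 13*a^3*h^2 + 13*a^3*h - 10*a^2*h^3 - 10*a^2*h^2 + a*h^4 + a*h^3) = 24*a^4*h + 24*a^4 + 19*a^3*h^2 + 19*a^3*h - 15*a^2*h^3 - 15*a^2*h^2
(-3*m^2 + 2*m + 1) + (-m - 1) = -3*m^2 + m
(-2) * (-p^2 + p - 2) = 2*p^2 - 2*p + 4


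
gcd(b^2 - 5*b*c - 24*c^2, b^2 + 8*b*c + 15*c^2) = b + 3*c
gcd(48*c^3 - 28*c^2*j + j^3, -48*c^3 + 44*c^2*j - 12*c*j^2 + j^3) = 8*c^2 - 6*c*j + j^2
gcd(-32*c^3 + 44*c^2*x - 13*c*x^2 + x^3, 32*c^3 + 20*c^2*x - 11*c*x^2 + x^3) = 32*c^2 - 12*c*x + x^2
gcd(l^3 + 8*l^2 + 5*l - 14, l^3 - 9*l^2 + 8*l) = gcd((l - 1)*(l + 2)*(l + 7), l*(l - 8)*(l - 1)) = l - 1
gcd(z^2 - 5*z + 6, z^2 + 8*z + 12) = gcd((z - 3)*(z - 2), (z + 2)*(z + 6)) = 1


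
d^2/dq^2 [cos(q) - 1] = -cos(q)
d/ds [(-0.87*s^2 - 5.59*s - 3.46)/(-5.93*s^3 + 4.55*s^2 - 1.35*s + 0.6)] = (-5.1591*s^4 - 66.2974*s^3 - 34.9444*s^2 + 30.442*s - 8.025)/(35.1649*s^6 - 53.963*s^5 + 36.7135*s^4 - 19.401*s^3 + 7.2825*s^2 - 1.62*s + 0.36)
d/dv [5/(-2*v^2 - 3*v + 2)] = 5*(4*v + 3)/(2*v^2 + 3*v - 2)^2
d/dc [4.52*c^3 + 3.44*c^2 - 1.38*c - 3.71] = 13.56*c^2 + 6.88*c - 1.38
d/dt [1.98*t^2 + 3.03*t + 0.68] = 3.96*t + 3.03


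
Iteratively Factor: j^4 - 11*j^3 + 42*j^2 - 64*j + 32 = (j - 1)*(j^3 - 10*j^2 + 32*j - 32) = (j - 4)*(j - 1)*(j^2 - 6*j + 8) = (j - 4)^2*(j - 1)*(j - 2)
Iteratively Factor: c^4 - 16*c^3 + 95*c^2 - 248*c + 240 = (c - 4)*(c^3 - 12*c^2 + 47*c - 60) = (c - 5)*(c - 4)*(c^2 - 7*c + 12) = (c - 5)*(c - 4)^2*(c - 3)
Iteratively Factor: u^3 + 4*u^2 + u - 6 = (u - 1)*(u^2 + 5*u + 6) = (u - 1)*(u + 2)*(u + 3)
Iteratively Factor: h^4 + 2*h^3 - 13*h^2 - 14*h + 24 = (h - 1)*(h^3 + 3*h^2 - 10*h - 24) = (h - 3)*(h - 1)*(h^2 + 6*h + 8) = (h - 3)*(h - 1)*(h + 2)*(h + 4)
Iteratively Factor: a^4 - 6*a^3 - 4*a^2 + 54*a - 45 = (a - 3)*(a^3 - 3*a^2 - 13*a + 15) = (a - 3)*(a - 1)*(a^2 - 2*a - 15) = (a - 5)*(a - 3)*(a - 1)*(a + 3)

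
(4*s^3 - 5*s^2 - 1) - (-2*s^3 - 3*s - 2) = 6*s^3 - 5*s^2 + 3*s + 1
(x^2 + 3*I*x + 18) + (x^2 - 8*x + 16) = 2*x^2 - 8*x + 3*I*x + 34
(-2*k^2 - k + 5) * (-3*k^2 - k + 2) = 6*k^4 + 5*k^3 - 18*k^2 - 7*k + 10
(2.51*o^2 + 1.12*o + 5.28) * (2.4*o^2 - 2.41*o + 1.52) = 6.024*o^4 - 3.3611*o^3 + 13.788*o^2 - 11.0224*o + 8.0256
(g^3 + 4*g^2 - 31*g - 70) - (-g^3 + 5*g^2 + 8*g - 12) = 2*g^3 - g^2 - 39*g - 58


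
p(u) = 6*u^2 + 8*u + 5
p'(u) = 12*u + 8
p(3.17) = 90.65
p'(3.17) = 46.04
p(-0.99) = 2.96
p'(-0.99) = -3.88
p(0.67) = 13.05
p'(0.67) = 16.04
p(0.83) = 15.77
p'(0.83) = 17.96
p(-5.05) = 117.62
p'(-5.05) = -52.60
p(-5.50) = 142.50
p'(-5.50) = -58.00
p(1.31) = 25.78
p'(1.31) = 23.72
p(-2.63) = 25.46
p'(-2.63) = -23.56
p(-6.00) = 173.00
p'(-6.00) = -64.00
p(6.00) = 269.00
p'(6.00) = 80.00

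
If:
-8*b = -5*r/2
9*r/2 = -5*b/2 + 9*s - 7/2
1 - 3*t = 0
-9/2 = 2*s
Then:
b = -475/338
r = -760/169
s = -9/4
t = 1/3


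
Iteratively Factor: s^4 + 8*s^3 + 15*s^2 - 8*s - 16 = (s + 4)*(s^3 + 4*s^2 - s - 4) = (s + 4)^2*(s^2 - 1) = (s - 1)*(s + 4)^2*(s + 1)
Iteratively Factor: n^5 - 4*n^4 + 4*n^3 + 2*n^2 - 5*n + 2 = (n - 1)*(n^4 - 3*n^3 + n^2 + 3*n - 2) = (n - 1)^2*(n^3 - 2*n^2 - n + 2) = (n - 2)*(n - 1)^2*(n^2 - 1) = (n - 2)*(n - 1)^3*(n + 1)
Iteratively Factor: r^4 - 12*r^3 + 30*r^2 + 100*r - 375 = (r - 5)*(r^3 - 7*r^2 - 5*r + 75) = (r - 5)^2*(r^2 - 2*r - 15) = (r - 5)^3*(r + 3)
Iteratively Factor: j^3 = (j)*(j^2) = j^2*(j)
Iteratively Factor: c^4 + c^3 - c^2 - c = (c + 1)*(c^3 - c) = (c + 1)^2*(c^2 - c) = (c - 1)*(c + 1)^2*(c)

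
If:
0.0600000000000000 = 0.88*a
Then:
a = 0.07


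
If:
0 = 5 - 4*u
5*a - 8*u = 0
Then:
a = 2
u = 5/4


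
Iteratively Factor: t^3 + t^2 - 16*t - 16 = (t + 4)*(t^2 - 3*t - 4) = (t - 4)*(t + 4)*(t + 1)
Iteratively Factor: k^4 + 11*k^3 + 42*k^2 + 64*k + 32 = (k + 4)*(k^3 + 7*k^2 + 14*k + 8) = (k + 1)*(k + 4)*(k^2 + 6*k + 8) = (k + 1)*(k + 4)^2*(k + 2)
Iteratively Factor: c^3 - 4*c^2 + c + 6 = (c - 2)*(c^2 - 2*c - 3) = (c - 3)*(c - 2)*(c + 1)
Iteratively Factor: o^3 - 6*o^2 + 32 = (o + 2)*(o^2 - 8*o + 16) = (o - 4)*(o + 2)*(o - 4)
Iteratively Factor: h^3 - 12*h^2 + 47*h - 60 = (h - 3)*(h^2 - 9*h + 20) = (h - 5)*(h - 3)*(h - 4)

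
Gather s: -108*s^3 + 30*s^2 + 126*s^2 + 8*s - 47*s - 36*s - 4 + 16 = -108*s^3 + 156*s^2 - 75*s + 12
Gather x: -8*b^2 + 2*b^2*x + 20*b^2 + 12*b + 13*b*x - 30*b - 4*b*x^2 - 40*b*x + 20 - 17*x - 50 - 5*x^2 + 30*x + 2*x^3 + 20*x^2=12*b^2 - 18*b + 2*x^3 + x^2*(15 - 4*b) + x*(2*b^2 - 27*b + 13) - 30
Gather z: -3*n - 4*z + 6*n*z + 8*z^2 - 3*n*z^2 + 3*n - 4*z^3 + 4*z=6*n*z - 4*z^3 + z^2*(8 - 3*n)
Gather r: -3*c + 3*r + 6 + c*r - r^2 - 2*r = -3*c - r^2 + r*(c + 1) + 6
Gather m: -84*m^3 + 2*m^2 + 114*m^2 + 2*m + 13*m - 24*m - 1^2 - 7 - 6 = -84*m^3 + 116*m^2 - 9*m - 14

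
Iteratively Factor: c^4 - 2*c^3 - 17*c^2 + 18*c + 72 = (c - 3)*(c^3 + c^2 - 14*c - 24) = (c - 3)*(c + 2)*(c^2 - c - 12) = (c - 3)*(c + 2)*(c + 3)*(c - 4)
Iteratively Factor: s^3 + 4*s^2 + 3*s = (s)*(s^2 + 4*s + 3) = s*(s + 3)*(s + 1)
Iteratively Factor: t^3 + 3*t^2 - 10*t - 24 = (t - 3)*(t^2 + 6*t + 8) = (t - 3)*(t + 4)*(t + 2)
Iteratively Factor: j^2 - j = (j - 1)*(j)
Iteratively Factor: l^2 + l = (l + 1)*(l)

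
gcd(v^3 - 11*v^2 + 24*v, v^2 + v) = v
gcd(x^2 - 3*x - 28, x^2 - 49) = x - 7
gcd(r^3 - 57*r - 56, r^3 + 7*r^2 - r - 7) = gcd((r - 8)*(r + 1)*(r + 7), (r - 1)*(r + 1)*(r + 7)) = r^2 + 8*r + 7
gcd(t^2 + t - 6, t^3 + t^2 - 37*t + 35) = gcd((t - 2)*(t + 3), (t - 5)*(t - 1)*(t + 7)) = 1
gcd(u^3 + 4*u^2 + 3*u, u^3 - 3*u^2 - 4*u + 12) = 1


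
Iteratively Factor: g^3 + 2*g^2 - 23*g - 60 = (g - 5)*(g^2 + 7*g + 12) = (g - 5)*(g + 4)*(g + 3)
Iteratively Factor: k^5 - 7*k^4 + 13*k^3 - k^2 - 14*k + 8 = (k - 4)*(k^4 - 3*k^3 + k^2 + 3*k - 2) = (k - 4)*(k - 1)*(k^3 - 2*k^2 - k + 2) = (k - 4)*(k - 2)*(k - 1)*(k^2 - 1) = (k - 4)*(k - 2)*(k - 1)^2*(k + 1)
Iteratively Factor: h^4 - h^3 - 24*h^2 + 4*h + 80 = (h + 2)*(h^3 - 3*h^2 - 18*h + 40) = (h + 2)*(h + 4)*(h^2 - 7*h + 10) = (h - 2)*(h + 2)*(h + 4)*(h - 5)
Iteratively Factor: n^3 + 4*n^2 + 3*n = (n)*(n^2 + 4*n + 3) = n*(n + 3)*(n + 1)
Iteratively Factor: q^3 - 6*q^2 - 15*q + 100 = (q - 5)*(q^2 - q - 20) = (q - 5)*(q + 4)*(q - 5)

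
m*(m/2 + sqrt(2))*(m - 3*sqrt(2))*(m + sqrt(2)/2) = m^4/2 - sqrt(2)*m^3/4 - 13*m^2/2 - 3*sqrt(2)*m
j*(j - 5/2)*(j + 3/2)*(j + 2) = j^4 + j^3 - 23*j^2/4 - 15*j/2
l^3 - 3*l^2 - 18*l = l*(l - 6)*(l + 3)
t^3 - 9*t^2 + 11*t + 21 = (t - 7)*(t - 3)*(t + 1)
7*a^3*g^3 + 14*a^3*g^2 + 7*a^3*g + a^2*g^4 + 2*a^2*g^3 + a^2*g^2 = g*(7*a + g)*(a*g + a)^2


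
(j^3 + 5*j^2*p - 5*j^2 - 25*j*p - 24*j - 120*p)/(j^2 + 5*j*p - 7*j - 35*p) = (j^2 - 5*j - 24)/(j - 7)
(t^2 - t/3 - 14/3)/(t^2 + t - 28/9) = 3*(3*t^2 - t - 14)/(9*t^2 + 9*t - 28)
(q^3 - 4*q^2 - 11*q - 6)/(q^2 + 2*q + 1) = q - 6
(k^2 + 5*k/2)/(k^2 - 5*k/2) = (2*k + 5)/(2*k - 5)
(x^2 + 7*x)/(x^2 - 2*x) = (x + 7)/(x - 2)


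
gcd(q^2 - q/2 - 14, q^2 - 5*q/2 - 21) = q + 7/2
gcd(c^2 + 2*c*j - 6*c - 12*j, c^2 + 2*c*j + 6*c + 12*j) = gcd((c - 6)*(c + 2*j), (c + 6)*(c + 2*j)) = c + 2*j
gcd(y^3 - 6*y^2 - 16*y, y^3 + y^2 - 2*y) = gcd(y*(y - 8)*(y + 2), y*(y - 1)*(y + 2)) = y^2 + 2*y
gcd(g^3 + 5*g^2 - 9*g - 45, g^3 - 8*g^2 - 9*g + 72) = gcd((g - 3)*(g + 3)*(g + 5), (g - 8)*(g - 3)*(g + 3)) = g^2 - 9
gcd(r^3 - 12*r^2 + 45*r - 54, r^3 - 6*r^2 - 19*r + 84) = r - 3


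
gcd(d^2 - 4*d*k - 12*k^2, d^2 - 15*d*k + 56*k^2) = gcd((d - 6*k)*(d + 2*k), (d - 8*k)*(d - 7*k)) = 1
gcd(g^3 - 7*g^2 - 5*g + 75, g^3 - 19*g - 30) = g^2 - 2*g - 15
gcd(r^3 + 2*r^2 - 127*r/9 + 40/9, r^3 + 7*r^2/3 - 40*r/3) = r^2 + 7*r/3 - 40/3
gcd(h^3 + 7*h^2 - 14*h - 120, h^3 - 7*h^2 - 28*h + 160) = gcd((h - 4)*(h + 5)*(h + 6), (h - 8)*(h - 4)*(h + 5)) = h^2 + h - 20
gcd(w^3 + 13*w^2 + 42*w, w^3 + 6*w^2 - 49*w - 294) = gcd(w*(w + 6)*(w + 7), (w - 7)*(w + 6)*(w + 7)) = w^2 + 13*w + 42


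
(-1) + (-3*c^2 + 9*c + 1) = -3*c^2 + 9*c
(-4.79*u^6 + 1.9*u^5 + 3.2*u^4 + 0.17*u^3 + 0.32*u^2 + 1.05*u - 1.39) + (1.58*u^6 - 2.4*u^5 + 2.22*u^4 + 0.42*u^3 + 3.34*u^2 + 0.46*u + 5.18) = -3.21*u^6 - 0.5*u^5 + 5.42*u^4 + 0.59*u^3 + 3.66*u^2 + 1.51*u + 3.79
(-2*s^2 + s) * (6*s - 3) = -12*s^3 + 12*s^2 - 3*s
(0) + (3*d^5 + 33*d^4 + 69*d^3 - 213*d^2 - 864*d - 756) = 3*d^5 + 33*d^4 + 69*d^3 - 213*d^2 - 864*d - 756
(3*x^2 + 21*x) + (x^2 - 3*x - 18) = 4*x^2 + 18*x - 18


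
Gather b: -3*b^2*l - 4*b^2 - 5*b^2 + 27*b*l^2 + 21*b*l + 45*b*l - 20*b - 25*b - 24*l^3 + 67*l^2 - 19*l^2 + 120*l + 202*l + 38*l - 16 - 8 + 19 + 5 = b^2*(-3*l - 9) + b*(27*l^2 + 66*l - 45) - 24*l^3 + 48*l^2 + 360*l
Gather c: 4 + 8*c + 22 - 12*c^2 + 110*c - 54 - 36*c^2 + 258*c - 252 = -48*c^2 + 376*c - 280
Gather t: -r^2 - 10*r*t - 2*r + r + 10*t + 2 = -r^2 - r + t*(10 - 10*r) + 2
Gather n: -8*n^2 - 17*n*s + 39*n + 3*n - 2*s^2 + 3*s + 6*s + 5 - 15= -8*n^2 + n*(42 - 17*s) - 2*s^2 + 9*s - 10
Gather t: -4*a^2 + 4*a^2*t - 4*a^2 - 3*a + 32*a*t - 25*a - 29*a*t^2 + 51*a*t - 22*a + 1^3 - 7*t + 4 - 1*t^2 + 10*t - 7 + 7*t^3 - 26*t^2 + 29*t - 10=-8*a^2 - 50*a + 7*t^3 + t^2*(-29*a - 27) + t*(4*a^2 + 83*a + 32) - 12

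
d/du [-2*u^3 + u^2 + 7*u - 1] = -6*u^2 + 2*u + 7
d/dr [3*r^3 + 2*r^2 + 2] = r*(9*r + 4)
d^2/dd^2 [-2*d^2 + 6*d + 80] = -4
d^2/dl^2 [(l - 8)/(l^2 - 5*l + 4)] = 2*((13 - 3*l)*(l^2 - 5*l + 4) + (l - 8)*(2*l - 5)^2)/(l^2 - 5*l + 4)^3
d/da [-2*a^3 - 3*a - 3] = -6*a^2 - 3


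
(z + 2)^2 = z^2 + 4*z + 4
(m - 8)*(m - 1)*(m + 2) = m^3 - 7*m^2 - 10*m + 16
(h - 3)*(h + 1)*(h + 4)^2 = h^4 + 6*h^3 - 3*h^2 - 56*h - 48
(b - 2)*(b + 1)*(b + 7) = b^3 + 6*b^2 - 9*b - 14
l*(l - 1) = l^2 - l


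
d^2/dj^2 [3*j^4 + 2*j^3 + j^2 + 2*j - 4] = 36*j^2 + 12*j + 2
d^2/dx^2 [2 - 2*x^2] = -4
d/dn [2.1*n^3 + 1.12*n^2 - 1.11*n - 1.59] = 6.3*n^2 + 2.24*n - 1.11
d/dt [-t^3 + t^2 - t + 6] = -3*t^2 + 2*t - 1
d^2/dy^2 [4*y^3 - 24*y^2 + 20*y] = 24*y - 48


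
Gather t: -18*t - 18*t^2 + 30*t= -18*t^2 + 12*t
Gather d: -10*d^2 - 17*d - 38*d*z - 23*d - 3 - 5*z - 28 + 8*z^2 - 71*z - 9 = -10*d^2 + d*(-38*z - 40) + 8*z^2 - 76*z - 40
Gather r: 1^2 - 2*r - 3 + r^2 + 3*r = r^2 + r - 2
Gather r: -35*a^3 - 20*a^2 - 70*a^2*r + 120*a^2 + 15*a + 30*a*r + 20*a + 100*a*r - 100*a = -35*a^3 + 100*a^2 - 65*a + r*(-70*a^2 + 130*a)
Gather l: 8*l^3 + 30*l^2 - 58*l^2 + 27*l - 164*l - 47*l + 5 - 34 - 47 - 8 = 8*l^3 - 28*l^2 - 184*l - 84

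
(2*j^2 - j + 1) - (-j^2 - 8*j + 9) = 3*j^2 + 7*j - 8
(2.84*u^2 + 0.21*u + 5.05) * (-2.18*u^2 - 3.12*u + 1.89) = -6.1912*u^4 - 9.3186*u^3 - 6.2966*u^2 - 15.3591*u + 9.5445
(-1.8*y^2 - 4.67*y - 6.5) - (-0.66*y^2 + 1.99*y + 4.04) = -1.14*y^2 - 6.66*y - 10.54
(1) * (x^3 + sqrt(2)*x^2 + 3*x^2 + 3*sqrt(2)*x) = x^3 + sqrt(2)*x^2 + 3*x^2 + 3*sqrt(2)*x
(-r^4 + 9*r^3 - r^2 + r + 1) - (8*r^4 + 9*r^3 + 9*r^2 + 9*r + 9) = -9*r^4 - 10*r^2 - 8*r - 8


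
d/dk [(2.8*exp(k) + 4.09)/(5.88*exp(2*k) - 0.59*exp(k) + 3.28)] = (-16.464*exp(2*k) - 48.0984*exp(k) + 11.5971)*exp(k)/(34.5744*exp(4*k) - 6.9384*exp(3*k) + 38.9209*exp(2*k) - 3.8704*exp(k) + 10.7584)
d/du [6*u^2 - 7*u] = 12*u - 7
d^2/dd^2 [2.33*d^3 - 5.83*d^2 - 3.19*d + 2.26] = 13.98*d - 11.66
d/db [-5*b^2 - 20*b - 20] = -10*b - 20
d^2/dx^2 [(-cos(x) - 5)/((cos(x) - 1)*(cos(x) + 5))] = (cos(x) + 2)/(cos(x) - 1)^2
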